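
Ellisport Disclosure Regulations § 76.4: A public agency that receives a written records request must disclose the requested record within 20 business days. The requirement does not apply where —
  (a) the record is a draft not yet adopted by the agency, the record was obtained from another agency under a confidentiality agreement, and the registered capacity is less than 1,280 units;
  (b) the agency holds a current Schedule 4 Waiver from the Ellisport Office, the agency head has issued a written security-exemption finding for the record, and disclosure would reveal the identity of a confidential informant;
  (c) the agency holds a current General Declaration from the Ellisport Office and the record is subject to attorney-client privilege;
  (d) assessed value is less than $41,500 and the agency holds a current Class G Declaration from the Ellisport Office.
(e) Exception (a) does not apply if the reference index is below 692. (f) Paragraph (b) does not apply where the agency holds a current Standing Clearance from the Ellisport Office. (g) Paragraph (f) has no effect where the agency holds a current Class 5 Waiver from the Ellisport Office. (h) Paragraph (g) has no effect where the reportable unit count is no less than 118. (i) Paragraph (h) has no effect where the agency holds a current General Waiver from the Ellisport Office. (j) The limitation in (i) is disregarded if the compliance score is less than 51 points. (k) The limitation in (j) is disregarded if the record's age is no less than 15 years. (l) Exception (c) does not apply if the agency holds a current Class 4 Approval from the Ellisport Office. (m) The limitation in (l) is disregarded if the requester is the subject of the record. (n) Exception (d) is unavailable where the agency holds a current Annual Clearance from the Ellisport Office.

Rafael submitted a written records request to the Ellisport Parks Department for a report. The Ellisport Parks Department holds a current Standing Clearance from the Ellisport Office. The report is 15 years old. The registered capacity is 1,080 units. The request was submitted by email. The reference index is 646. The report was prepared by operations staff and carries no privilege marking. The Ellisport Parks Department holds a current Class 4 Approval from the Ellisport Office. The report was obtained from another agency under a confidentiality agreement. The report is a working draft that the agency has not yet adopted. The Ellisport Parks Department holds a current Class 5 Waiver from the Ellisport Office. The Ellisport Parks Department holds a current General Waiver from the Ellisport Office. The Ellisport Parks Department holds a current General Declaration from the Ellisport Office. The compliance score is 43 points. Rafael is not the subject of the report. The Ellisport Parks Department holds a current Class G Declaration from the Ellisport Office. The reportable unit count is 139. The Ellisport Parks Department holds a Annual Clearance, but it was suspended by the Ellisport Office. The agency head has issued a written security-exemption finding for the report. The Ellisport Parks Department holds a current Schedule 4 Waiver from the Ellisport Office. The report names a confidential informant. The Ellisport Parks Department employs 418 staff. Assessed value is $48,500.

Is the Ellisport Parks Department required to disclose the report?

All of (a)'s requirements are met (the report is an unadopted draft; the report was obtained under a confidentiality agreement; the registered capacity is 1,080 units, less than the 1,280 units limit). But: (e) operates — the reference index is 646, below the 692 limit. (a) is therefore removed.
All of (b)'s requirements are met (a current Schedule 4 Waiver is held; a written security-exemption finding has been issued; the report names a confidential informant). As to paragraphs (f)–(k): (f) is triggered (a current Standing Clearance is held), but is overridden by (g): (g) operates — a current Class 5 Waiver is held. (h) is triggered (the reportable unit count is 139, meeting the 118 threshold), but is set aside by (i): (i) is triggered — a current General Waiver is held. (j) would limit (i) — the compliance score is 43 points, less than the 51 points limit — but (k) sets (j) aside: (k) operates against (j): the record's age is 15 years, meeting the 15 years threshold. (b) remains available.
Exception (c) requires that the record is subject to attorney-client privilege; but the report carries no privilege marking, so (c) is unavailable.
Exception (d) does not apply: assessed value is $48,500, not less than $41,500.

No — exception (b) applies; the Ellisport Parks Department is not required to disclose the report.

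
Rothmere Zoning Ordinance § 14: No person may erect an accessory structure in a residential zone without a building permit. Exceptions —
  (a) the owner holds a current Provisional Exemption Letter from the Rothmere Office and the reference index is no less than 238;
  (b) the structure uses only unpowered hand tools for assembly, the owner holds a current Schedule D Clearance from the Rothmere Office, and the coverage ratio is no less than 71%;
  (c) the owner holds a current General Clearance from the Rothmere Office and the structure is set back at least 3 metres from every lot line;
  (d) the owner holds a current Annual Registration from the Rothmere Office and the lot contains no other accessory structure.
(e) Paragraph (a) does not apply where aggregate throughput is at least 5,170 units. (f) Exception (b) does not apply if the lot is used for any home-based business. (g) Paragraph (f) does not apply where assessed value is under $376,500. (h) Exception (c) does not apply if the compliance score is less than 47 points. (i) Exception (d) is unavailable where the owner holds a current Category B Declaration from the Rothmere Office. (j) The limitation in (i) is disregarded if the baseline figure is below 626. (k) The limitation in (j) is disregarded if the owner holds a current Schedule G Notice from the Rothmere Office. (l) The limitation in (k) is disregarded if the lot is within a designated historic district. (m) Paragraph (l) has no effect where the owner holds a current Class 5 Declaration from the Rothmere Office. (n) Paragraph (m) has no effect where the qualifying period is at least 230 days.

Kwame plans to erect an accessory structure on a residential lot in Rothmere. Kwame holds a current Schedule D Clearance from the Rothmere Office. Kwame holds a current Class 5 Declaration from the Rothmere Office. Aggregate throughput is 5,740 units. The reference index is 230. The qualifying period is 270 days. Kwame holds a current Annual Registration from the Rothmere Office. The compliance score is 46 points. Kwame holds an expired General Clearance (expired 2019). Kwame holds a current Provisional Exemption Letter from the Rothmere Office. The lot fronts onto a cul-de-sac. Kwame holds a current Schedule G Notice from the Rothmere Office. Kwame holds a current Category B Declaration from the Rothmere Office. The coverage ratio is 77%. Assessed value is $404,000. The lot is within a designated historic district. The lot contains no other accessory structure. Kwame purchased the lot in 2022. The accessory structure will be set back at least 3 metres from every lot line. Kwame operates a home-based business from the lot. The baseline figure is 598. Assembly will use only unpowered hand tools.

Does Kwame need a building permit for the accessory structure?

No — exception (d) applies; Kwame does not need a building permit.

Exception (a) requires that the reference index is no less than 238; but the reference index is 230, short of 238, so (a) is unavailable.
Exception (b): assembly uses only hand tools; a current Schedule D Clearance is held; the coverage ratio is 77%, meeting the 71% threshold — every condition holds. Turning to paragraphs (f)–(g): (f) operates against (b): a home-based business operates on the lot. (g) does not operate here (assessed value is $404,000, not under $376,500), so (f) stands. (b) is therefore removed.
Exception (c) fails — there is no General Clearance in force.
Exception (d): a current Annual Registration is held; the lot has no other accessory structure — every condition holds. As to paragraphs (i)–(n): (i) would limit (d) — a current Category B Declaration is held — but (j) sets (i) aside: (j) operates against (i): the baseline figure is 598, below the 626 limit. (k) would limit (j) — a current Schedule G Notice is held — but (l) sets (k) aside: (l) operates against (k): the lot is in a historic district. (m) would limit (l) — a current Class 5 Declaration is held — but (n) sets (m) aside: (n) operates — the qualifying period is 270 days, meeting the 230 days threshold. So (d) applies.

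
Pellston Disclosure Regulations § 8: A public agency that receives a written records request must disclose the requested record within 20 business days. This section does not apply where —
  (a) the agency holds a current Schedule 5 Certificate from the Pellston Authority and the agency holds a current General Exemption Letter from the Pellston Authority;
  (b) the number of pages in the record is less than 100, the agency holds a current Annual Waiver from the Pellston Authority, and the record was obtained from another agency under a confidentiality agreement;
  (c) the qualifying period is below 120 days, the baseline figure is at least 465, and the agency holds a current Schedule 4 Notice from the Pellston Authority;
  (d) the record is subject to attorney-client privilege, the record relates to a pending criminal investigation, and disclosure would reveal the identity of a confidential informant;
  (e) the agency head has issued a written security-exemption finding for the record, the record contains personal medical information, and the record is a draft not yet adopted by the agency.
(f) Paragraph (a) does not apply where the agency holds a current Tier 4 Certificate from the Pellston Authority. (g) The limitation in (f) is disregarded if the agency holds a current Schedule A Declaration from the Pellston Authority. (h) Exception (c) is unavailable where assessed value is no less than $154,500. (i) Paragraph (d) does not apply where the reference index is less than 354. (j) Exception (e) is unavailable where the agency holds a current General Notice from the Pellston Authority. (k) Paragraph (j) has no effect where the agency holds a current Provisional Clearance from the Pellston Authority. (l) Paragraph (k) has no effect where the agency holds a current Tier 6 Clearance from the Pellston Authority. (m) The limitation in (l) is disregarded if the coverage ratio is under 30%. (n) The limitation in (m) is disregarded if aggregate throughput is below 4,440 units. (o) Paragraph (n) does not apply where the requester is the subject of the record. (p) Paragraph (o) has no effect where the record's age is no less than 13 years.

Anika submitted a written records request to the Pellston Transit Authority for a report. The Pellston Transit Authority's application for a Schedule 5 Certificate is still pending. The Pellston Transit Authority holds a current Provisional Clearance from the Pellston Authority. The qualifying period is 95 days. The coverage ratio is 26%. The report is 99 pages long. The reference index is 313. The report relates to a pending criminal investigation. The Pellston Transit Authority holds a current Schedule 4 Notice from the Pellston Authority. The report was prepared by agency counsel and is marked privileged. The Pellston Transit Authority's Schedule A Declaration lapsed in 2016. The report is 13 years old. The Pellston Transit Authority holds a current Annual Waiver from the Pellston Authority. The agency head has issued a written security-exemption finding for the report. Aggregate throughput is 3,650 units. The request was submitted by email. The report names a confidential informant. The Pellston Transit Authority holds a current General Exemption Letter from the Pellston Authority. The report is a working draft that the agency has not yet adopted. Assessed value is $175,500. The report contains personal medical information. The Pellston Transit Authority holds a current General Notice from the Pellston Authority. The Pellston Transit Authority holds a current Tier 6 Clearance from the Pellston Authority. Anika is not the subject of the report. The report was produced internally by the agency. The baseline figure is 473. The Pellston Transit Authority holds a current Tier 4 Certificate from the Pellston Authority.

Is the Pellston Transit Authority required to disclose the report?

Exception (a) fails — no current Schedule 5 Certificate is held.
Exception (b) requires that the record was obtained from another agency under a confidentiality agreement; but the report was produced internally, so (b) is unavailable.
Exception (c)'s conditions are all satisfied: the qualifying period is 95 days, below the 120 days limit; the baseline figure is 473, meeting the 465 threshold; a current Schedule 4 Notice is held. But applying paragraph (h): (h) operates against (c): assessed value is $175,500, meeting the $154,500 threshold. Exception (c) does not apply.
Exception (d): the report is privileged; the report relates to a pending investigation; the report names a confidential informant — every condition holds. However, paragraph (i) must be considered: (i) operates against (d): the reference index is 313, less than the 354 limit. Exception (d) does not apply.
Exception (e) is satisfied on its face — a written security-exemption finding has been issued; the report contains personal medical information; the report is an unadopted draft. But applying paragraphs (j)–(p): (j) is triggered — a current General Notice is held. (k) operates (a current Provisional Clearance is held), but is overridden by (l): (l) operates against (k): a current Tier 6 Clearance is held. (m) operates (the coverage ratio is 26%, under the 30% limit), but is itself disapplied by (n): (n) is triggered — aggregate throughput is 3,650 units, below the 4,440 units limit. (o) is not triggered (Anika is not the subject of the report), so (n) stands. Exception (e) does not apply.
No exception is made out. the Pellston Transit Authority falls within the general rule.

Yes — the Pellston Transit Authority must disclose the report.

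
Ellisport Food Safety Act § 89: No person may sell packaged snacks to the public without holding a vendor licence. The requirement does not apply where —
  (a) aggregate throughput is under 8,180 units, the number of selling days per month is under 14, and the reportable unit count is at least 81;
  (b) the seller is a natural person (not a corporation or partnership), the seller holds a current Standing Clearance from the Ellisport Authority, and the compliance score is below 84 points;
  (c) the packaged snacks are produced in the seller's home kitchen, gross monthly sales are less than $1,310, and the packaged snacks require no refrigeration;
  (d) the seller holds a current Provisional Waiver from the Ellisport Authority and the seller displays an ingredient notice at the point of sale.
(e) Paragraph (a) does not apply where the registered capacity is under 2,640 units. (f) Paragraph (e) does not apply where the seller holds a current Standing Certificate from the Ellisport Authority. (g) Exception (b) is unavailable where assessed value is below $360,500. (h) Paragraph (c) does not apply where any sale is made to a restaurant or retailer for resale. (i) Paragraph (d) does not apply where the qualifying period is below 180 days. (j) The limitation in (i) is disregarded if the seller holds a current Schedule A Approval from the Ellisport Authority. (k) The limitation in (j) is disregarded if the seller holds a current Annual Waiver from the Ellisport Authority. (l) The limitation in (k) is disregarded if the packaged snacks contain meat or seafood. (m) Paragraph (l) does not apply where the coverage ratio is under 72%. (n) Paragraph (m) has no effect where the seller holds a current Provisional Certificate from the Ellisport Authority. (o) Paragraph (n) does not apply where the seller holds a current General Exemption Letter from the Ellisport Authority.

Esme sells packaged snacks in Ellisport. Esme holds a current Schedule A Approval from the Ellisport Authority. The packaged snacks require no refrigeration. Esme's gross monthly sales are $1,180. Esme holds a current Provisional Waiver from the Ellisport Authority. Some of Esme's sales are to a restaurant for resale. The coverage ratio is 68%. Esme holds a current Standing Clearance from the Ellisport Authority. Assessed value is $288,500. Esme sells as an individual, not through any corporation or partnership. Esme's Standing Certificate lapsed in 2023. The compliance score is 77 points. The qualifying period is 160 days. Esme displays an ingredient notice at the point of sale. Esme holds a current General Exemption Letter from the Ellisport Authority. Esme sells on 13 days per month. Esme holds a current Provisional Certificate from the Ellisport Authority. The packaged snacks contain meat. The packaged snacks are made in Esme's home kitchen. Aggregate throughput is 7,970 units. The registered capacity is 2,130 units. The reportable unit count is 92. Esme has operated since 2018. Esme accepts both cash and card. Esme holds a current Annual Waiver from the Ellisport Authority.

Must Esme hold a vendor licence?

Yes — Esme must hold a vendor licence.

Exception (a)'s conditions are all satisfied: aggregate throughput is 7,970 units, under the 8,180 units limit; the number of selling days per month is 13, under the 14 limit; the reportable unit count is 92, meeting the 81 threshold. Turning to paragraphs (e)–(f): (e) operates against (a): the registered capacity is 2,130 units, under the 2,640 units limit. (f), which would lift (e), is not triggered — there is no Standing Certificate in force. (a) is therefore removed.
Exception (b)'s conditions are all satisfied: the seller is a natural person; a current Standing Clearance is held; the compliance score is 77 points, below the 84 points limit. But applying paragraph (g): (g) applies — assessed value is $288,500, below the $360,500 limit. Exception (b) does not apply.
Exception (c) is satisfied on its face — the packaged snacks are home-kitchen produced; gross monthly sales are $1,180, less than the $1,310 limit; the packaged snacks are shelf-stable. Turning to paragraph (h): (h) applies — some sales are to a restaurant for resale. So (c) is unavailable.
All of (d)'s requirements are met (a current Provisional Waiver is held; an ingredient notice is displayed). However, paragraphs (i)–(o) must be considered: (i) operates against (d): the qualifying period is 160 days, below the 180 days limit. (j) would limit (i) — a current Schedule A Approval is held — but (k) sets (j) aside: (k) operates against (j): a current Annual Waiver is held. (l) would limit (k) — the packaged snacks contain meat — but (m) sets (l) aside: (m) operates — the coverage ratio is 68%, under the 72% limit. (n) is triggered (a current Provisional Certificate is held), but yields to (o): (o) operates against (n): a current General Exemption Letter is held. (d) is therefore removed.
None of the exceptions is available; § 89 applies in full.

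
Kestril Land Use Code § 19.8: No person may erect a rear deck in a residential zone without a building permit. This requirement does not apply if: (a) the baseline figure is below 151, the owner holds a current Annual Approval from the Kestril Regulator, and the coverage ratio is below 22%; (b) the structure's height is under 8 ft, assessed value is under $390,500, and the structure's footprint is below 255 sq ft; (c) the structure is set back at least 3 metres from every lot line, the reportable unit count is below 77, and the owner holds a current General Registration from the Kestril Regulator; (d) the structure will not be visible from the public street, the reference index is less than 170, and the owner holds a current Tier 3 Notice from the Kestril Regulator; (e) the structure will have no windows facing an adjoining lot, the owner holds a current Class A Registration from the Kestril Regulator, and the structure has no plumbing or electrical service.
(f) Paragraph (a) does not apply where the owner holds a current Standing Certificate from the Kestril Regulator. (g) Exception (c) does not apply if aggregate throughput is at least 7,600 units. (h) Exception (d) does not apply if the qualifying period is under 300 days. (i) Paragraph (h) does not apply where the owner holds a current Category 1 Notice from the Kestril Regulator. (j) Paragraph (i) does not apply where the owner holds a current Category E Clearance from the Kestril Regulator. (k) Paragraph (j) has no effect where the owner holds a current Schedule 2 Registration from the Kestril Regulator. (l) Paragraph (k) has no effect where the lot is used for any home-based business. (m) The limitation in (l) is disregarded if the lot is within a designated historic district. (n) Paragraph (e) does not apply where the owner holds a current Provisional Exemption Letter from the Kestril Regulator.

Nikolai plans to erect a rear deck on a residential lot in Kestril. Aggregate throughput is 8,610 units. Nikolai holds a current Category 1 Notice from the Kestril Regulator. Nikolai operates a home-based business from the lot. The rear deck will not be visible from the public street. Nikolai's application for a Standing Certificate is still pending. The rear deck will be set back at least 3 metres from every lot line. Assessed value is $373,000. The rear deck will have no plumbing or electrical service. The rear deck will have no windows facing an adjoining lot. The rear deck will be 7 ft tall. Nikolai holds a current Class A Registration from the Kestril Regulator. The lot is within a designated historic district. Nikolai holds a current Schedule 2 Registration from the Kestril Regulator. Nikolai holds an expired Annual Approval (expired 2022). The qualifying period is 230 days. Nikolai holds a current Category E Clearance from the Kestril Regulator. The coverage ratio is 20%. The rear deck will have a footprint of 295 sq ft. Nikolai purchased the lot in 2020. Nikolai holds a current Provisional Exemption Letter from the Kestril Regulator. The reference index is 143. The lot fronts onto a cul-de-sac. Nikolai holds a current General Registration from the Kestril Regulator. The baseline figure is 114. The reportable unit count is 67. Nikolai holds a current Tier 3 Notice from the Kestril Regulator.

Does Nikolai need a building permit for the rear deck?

No — exception (d) applies; Nikolai does not need a building permit.

Exception (a) requires that the owner holds a current Annual Approval from the Kestril Regulator; but no current Annual Approval is held, so (a) is unavailable.
Exception (b) requires that the structure's footprint is below 255 sq ft; but the structure's footprint is 295 sq ft, not below 255 sq ft, so (b) is unavailable.
Exception (c) is satisfied on its face — the setback is at least 3 m on every side; the reportable unit count is 67, below the 77 limit; a current General Registration is held. However, paragraph (g) must be considered: (g) applies — aggregate throughput is 8,610 units, meeting the 7,600 units threshold. (c) is therefore removed.
Exception (d)'s conditions are all satisfied: the structure will not be visible from the street; the reference index is 143, less than the 170 limit; a current Tier 3 Notice is held. Under paragraphs (h)–(m): (h) would limit (d) — the qualifying period is 230 days, under the 300 days limit — but (i) sets (h) aside: (i) operates against (h): a current Category 1 Notice is held. (j) applies (a current Category E Clearance is held), but yields to (k): (k) operates — a current Schedule 2 Registration is held. (l) is triggered (a home-based business operates on the lot), but is overridden by (m): (m) operates against (l): the lot is in a historic district. Exception (d) stands.
Exception (e) is satisfied on its face — no windows face an adjoining lot; a current Class A Registration is held; there is no plumbing or electrical service. Turning to paragraph (n): (n) operates against (e): a current Provisional Exemption Letter is held. So (e) is unavailable.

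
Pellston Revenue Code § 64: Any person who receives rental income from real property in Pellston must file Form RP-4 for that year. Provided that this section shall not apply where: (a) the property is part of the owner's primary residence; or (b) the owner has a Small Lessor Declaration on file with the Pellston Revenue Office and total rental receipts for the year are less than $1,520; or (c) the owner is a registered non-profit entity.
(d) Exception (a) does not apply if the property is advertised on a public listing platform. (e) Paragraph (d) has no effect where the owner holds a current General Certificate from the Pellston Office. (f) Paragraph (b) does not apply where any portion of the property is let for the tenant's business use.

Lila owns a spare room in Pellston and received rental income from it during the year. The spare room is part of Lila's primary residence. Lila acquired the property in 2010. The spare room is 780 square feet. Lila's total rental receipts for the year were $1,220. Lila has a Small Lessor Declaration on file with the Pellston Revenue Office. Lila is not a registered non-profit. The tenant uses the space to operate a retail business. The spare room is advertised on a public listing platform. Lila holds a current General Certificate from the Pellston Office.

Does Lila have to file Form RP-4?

No — exception (a) applies; Lila is not required to file Form RP-4.

All of (a)'s requirements are met (the spare room is part of the primary residence). Applying paragraphs (d)–(e): (d) operates (the property is publicly advertised), but yields to (e): (e) is engaged — a current General Certificate is held. (a) remains available.
Exception (b) is satisfied on its face — a Small Lessor Declaration is on file; total rental receipts for the year are $1,220, less than the $1,520 limit. But applying paragraph (f): (f) is engaged — the space is let for business use. So (b) is unavailable.
Exception (c) does not apply: Lila is not a registered non-profit.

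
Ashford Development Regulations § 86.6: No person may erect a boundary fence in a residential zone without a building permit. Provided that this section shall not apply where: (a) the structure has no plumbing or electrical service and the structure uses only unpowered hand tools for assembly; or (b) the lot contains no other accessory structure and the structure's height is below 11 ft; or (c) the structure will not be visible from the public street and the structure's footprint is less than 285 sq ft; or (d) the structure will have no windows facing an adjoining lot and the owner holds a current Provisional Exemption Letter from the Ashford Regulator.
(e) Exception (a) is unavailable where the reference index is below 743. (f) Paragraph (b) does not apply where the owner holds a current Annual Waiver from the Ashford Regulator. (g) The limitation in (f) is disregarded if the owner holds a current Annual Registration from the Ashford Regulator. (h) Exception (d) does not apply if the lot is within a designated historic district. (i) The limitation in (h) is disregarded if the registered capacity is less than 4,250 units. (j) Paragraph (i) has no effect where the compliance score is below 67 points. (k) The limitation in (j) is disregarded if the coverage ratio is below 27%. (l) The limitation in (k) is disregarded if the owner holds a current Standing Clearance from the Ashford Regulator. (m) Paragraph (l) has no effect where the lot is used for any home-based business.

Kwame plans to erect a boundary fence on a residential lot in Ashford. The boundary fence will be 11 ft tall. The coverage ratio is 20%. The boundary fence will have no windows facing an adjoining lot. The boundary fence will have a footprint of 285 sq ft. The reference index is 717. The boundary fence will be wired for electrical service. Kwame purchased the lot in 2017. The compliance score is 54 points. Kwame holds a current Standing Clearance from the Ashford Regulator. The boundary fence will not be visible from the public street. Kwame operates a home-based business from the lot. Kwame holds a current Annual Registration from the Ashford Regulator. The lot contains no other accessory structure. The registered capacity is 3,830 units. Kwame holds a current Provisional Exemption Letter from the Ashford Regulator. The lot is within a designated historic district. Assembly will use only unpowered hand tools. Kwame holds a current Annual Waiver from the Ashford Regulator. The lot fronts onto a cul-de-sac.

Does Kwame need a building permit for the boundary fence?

No — exception (d) applies; Kwame does not need a building permit.

Exception (a) fails — electrical service is planned.
Exception (b) requires that the structure's height is below 11 ft; but the structure's height is 11 ft, not below 11 ft, so (b) is unavailable.
Exception (c) requires that the structure's footprint is less than 285 sq ft; but the structure's footprint is 285 sq ft, not less than 285 sq ft, so (c) is unavailable.
Exception (d): no windows face an adjoining lot; a current Provisional Exemption Letter is held — every condition holds. Under paragraphs (h)–(m): (h) is engaged (the lot is in a historic district), but is set aside by (i): (i) applies — the registered capacity is 3,830 units, less than the 4,250 units limit. (j) would limit (i) — the compliance score is 54 points, below the 67 points limit — but (k) sets (j) aside: (k) is engaged — the coverage ratio is 20%, below the 27% limit. (l) would limit (k) — a current Standing Clearance is held — but (m) sets (l) aside: (m) is engaged — a home-based business operates on the lot. So (d) applies.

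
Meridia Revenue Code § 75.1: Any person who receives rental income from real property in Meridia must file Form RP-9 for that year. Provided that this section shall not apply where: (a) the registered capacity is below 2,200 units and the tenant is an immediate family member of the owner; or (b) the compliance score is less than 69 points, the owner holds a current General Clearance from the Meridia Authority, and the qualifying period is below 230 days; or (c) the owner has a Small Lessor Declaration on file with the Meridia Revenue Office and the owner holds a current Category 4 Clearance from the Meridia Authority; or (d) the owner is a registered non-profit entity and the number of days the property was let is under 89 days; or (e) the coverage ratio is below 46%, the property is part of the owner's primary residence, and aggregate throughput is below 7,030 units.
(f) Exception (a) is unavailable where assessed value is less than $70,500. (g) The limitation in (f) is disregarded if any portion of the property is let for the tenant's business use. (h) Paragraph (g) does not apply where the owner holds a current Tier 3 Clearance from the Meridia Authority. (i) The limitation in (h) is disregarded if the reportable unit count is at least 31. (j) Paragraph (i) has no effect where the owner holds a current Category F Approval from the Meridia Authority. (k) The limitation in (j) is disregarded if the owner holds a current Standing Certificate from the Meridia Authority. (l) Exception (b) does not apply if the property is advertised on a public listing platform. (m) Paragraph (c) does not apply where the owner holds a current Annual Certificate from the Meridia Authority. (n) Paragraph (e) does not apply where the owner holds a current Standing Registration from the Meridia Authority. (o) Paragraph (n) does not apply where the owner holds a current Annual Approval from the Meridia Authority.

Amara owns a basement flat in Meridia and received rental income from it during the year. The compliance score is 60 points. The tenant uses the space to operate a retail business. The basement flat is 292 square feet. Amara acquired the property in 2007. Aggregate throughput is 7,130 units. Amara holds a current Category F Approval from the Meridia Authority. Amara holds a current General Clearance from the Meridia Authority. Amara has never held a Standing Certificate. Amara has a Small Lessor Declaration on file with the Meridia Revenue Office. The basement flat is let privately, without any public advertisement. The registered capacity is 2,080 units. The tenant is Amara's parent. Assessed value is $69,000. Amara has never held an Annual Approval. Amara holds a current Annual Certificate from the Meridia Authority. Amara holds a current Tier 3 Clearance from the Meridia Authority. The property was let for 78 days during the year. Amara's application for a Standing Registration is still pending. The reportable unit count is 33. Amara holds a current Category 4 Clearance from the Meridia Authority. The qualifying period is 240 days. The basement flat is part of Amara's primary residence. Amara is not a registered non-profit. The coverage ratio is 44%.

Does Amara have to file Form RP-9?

Exception (a): the registered capacity is 2,080 units, below the 2,200 units limit; the tenant is an immediate family member — every condition holds. But: (f) is engaged — assessed value is $69,000, less than the $70,500 limit. (g) operates (the space is let for business use), but is overridden by (h): (h) operates against (g): a current Tier 3 Clearance is held. (i) applies (the reportable unit count is 33, meeting the 31 threshold), but yields to (j): (j) is triggered — a current Category F Approval is held. (k) is not engaged (the Standing Certificate is not current), so (j) stands. (a) is therefore removed.
Exception (b) requires that the qualifying period is below 230 days; but the qualifying period is 240 days, not below 230 days, so (b) is unavailable.
All of (c)'s requirements are met (a Small Lessor Declaration is on file; a current Category 4 Clearance is held). But: (m) operates against (c): a current Annual Certificate is held. Exception (c) does not apply.
Exception (d) fails — Amara is not a registered non-profit.
Exception (e) does not apply: aggregate throughput is 7,130 units, not below 7,030 units.
No exception is made out. Amara falls within the general rule.

Yes — Amara must file Form RP-9.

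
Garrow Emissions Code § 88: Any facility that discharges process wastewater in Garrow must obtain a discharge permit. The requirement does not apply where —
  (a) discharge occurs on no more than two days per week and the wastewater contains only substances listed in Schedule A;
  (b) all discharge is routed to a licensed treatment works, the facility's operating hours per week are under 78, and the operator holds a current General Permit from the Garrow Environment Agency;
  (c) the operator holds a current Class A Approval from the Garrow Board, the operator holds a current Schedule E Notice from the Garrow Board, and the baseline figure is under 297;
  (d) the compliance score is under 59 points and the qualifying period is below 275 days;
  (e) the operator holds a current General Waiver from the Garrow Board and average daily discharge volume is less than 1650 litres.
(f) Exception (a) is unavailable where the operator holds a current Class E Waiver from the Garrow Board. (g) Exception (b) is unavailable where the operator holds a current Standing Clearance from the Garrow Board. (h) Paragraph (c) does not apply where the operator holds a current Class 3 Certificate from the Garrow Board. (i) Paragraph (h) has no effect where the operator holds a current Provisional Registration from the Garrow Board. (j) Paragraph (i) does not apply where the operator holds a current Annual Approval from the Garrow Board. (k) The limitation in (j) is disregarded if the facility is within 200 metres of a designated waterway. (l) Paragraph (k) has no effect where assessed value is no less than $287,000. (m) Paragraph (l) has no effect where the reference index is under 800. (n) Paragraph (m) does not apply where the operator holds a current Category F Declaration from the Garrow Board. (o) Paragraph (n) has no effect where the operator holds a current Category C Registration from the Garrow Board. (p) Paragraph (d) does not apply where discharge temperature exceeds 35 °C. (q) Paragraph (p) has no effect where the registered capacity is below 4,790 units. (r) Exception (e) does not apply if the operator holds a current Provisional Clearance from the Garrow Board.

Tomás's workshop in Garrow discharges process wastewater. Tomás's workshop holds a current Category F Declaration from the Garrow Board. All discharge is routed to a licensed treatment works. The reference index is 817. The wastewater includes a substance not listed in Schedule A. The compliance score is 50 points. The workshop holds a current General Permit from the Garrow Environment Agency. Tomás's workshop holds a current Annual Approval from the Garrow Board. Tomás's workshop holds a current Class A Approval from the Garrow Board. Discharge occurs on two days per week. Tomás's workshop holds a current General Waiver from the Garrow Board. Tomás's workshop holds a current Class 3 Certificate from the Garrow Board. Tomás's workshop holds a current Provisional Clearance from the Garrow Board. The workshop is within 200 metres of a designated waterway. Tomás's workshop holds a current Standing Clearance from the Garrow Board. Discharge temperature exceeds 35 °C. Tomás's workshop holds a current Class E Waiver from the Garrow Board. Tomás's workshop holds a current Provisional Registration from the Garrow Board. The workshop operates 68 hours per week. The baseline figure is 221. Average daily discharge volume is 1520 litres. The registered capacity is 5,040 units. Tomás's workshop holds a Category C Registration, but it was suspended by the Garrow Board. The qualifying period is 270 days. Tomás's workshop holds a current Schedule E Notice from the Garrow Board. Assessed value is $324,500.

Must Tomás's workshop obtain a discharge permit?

Yes — Tomás's workshop must obtain a discharge permit.

Exception (a) does not apply: the wastewater includes a non-Schedule-A substance.
Exception (b) is satisfied on its face — discharge is routed to a licensed treatment works; the facility's operating hours per week are 68, under the 78 limit; a current General Permit is held. But: (g) operates against (b): a current Standing Clearance is held. Exception (b) does not apply.
All of (c)'s requirements are met (a current Class A Approval is held; a current Schedule E Notice is held; the baseline figure is 221, under the 297 limit). Turning to paragraphs (h)–(o): (h) operates against (c): a current Class 3 Certificate is held. (i) operates (a current Provisional Registration is held), but is overridden by (j): (j) is triggered — a current Annual Approval is held. (k) applies (the workshop is within 200 m of a designated waterway), but is overridden by (l): (l) operates against (k): assessed value is $324,500, meeting the $287,000 threshold. (m), which would lift (l), is inapplicable — the reference index is 817, not under 800. So (c) is unavailable.
Exception (d)'s conditions are all satisfied: the compliance score is 50 points, under the 59 points limit; the qualifying period is 270 days, below the 275 days limit. Turning to paragraphs (p)–(q): (p) operates — discharge temperature exceeds 35 °C. (q), which would lift (p), does not operate here — the registered capacity is 5,040 units, not below 4,790 units. (d) is therefore removed.
All of (e)'s requirements are met (a current General Waiver is held; average daily discharge volume is 1520 litres, less than the 1650 litres limit). But applying paragraph (r): (r) operates against (e): a current Provisional Clearance is held. Exception (e) does not apply.
No exception is made out. Tomás's workshop falls within the general rule.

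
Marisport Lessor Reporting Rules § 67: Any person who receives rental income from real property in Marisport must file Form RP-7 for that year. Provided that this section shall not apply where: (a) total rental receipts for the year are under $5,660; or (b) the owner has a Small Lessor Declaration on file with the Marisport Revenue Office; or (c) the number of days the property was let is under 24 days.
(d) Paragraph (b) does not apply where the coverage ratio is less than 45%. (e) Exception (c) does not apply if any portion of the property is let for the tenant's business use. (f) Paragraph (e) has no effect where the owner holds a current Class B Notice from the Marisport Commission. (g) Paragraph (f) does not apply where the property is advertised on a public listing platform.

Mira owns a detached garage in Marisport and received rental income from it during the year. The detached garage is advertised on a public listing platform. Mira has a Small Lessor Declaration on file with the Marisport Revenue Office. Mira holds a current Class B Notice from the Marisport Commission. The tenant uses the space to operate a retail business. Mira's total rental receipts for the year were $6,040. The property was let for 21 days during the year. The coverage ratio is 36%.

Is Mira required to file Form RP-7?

Yes — Mira must file Form RP-7.

Exception (a) does not apply: total rental receipts for the year are $6,040, not under $5,660.
Exception (b)'s conditions are all satisfied: a Small Lessor Declaration is on file. Turning to paragraph (d): (d) is engaged — the coverage ratio is 36%, less than the 45% limit. So (b) is unavailable.
Exception (c) is satisfied on its face — the number of days the property was let is 21 days, under the 24 days limit. But: (e) operates — the space is let for business use. (f) is triggered (a current Class B Notice is held), but is displaced by (g): (g) applies — the property is publicly advertised. Exception (c) does not apply.
Every exception is unavailable, so the rule governs.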